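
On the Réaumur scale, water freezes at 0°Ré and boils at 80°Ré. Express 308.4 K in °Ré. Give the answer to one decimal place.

First in Celsius: 308.4 - 273.15 = 35.2500°C.
Linearly onto the Réaumur scale: 0 + (35.2500 / 100) × (80 - 0) = 28.2°Ré.

28.2°Ré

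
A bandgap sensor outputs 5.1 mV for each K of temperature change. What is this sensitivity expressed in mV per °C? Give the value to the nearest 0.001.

5.100 mV per °C

Since only a temperature interval is involved, the additive offset between the scales drops out.
A change of 1°C is a change of 1 K, so per °C the value is 5.1 × 1 = 5.100.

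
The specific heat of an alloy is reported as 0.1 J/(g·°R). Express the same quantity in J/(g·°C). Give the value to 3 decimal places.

0.180 J/(g·°C)

Since only a temperature interval is involved, the additive offset between the scales drops out.
A change of 1°C is a change of 1.8°R, so per °C the value is 0.1 × 1.8 = 0.180.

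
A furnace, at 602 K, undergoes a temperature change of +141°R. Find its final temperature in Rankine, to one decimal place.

Initial temperature in Celsius: 602 - 273.15 = 328.8500°C.
The 141°R change is an interval, so only the factor 5/9 applies: +141 × 5/9 = +78.3333°C.
Final Celsius temperature: 328.8500 + 78.3333 = 407.1833°C.
In Rankine: 407.1833 × 1.8 + 491.67 = 1224.6°R.

1224.6°R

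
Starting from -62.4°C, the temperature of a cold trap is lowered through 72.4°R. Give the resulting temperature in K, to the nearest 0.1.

The 72.4°R change is an interval, so only the factor 5/9 applies: -72.4 × 5/9 = -40.2222°C.
Final Celsius temperature: -62.4000 - 40.2222 = -102.6222°C.
In kelvin: -102.6222 + 273.15 = 170.5 K.

170.5 K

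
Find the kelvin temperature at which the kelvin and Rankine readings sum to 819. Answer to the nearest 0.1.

292.5 K

Let K be the kelvin reading. The Rankine reading is R = 1.8·K.
Require K + R = 819: (2.8)·K = 819.
K = (819) / (2.8) = 292.5.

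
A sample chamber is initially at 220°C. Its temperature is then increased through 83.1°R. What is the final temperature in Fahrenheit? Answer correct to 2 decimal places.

The 83.1°R change is an interval, so only the factor 5/9 applies: +83.1 × 5/9 = +46.1667°C.
Final Celsius temperature: 220.0000 + 46.1667 = 266.1667°C.
In Fahrenheit: 266.1667 × 1.8 + 32 = 511.10°F.

511.10°F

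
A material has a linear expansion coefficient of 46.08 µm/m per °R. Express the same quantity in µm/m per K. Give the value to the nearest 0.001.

82.944 µm/m per K

The quantity depends on a temperature interval, so only the ratio of degree sizes applies; the offset between the scales is irrelevant.
A change of 1 K is a change of 1.8°R, so per K the value is 46.08 × 1.8 = 82.944.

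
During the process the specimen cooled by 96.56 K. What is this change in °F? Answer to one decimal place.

173.8°F

For a temperature interval the offset drops out; only the factor 1.8 applies.
96.56 × 1.8 = 173.8.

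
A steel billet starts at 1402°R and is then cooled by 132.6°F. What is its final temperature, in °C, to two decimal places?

432.07°C

Initial temperature in Celsius: (1402 - 491.67) × 5/9 = 505.7389°C.
The 132.6°F change is an interval, so only the factor 5/9 applies: -132.6 × 5/9 = -73.6667°C.
Final Celsius temperature: 505.7389 - 73.6667 = 432.0722°C.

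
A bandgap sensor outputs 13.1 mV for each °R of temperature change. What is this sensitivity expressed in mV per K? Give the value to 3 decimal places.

23.580 mV per K

The quantity depends on a temperature interval, so only the ratio of degree sizes applies; the offset between the scales is irrelevant.
A change of 1 K is a change of 1.8°R, so per K the value is 13.1 × 1.8 = 23.580.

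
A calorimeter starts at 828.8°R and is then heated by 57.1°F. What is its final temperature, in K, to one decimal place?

492.2 K

Initial temperature in Celsius: (828.8 - 491.67) × 5/9 = 187.2944°C.
The 57.1°F change is an interval, so only the factor 5/9 applies: +57.1 × 5/9 = +31.7222°C.
Final Celsius temperature: 187.2944 + 31.7222 = 219.0167°C.
In kelvin: 219.0167 + 273.15 = 492.2 K.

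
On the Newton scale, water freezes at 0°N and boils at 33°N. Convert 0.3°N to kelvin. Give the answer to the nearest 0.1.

Linear interpolation between the fixed points: C = (0.3 - 0) × 100 / (33 - 0) = 0.9091°C.
Then 0.9091 + 273.15 = 274.1 K.

274.1 K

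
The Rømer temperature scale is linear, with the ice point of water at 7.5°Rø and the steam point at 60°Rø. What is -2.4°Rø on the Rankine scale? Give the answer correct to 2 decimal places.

457.73°R

Linear interpolation between the fixed points: C = (-2.4 - 7.5) × 100 / (60 - 7.5) = -18.8571°C.
Then -18.8571 × 1.8 + 491.67 = 457.73°R.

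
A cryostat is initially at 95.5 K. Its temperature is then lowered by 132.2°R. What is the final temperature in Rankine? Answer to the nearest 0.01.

39.70°R

Initial temperature in Celsius: 95.5 - 273.15 = -177.6500°C.
The 132.2°R change is an interval, so only the factor 5/9 applies: -132.2 × 5/9 = -73.4444°C.
Final Celsius temperature: -177.6500 - 73.4444 = -251.0944°C.
In Rankine: -251.0944 × 1.8 + 491.67 = 39.70°R.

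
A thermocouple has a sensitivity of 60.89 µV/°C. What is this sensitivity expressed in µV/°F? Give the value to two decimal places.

33.83 µV/°F

Since only a temperature interval is involved, the additive offset between the scales drops out.
A change of 1°F is a change of 5/9°C, so per °F the value is 60.89 × 5/9 = 33.83.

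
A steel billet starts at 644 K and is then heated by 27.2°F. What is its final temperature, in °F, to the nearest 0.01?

726.73°F

Initial temperature in Celsius: 644 - 273.15 = 370.8500°C.
The 27.2°F change is an interval, so only the factor 5/9 applies: +27.2 × 5/9 = +15.1111°C.
Final Celsius temperature: 370.8500 + 15.1111 = 385.9611°C.
In Fahrenheit: 385.9611 × 1.8 + 32 = 726.73°F.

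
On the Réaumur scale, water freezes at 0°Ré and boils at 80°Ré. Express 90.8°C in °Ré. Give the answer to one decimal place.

Linearly onto the Réaumur scale: 0 + (90.8000 / 100) × (80 - 0) = 72.6°Ré.

72.6°Ré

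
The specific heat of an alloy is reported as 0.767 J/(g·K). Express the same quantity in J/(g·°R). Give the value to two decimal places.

0.43 J/(g·°R)

The quantity depends on a temperature interval, so only the ratio of degree sizes applies; the offset between the scales is irrelevant.
A change of 1°R is a change of 5/9 K, so per °R the value is 0.767 × 5/9 = 0.43.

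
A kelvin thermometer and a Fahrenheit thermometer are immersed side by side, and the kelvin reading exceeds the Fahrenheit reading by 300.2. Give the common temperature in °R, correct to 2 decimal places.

358.81°R

Let x be the kelvin reading; then the Fahrenheit reading is 1.8·x - 459.67.
(1.8·x - 459.67) - x = -300.2  ⇒  (0.8)·x = 159.47  ⇒  x = 199.3375 K.
In Celsius: 199.3375 - 273.15 = -73.8125°C.
In Rankine: -73.8125 × 1.8 + 491.67 = 358.81°R.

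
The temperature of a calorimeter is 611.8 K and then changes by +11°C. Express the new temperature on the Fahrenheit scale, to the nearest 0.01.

661.37°F

Initial temperature in Celsius: 611.8 - 273.15 = 338.6500°C.
Final Celsius temperature: 338.6500 + 11.0000 = 349.6500°C.
In Fahrenheit: 349.6500 × 1.8 + 32 = 661.37°F.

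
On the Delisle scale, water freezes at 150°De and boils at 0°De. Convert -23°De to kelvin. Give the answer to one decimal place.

388.5 K

Linear interpolation between the fixed points: C = (-23 - 150) × 100 / (0 - 150) = 115.3333°C.
Then 115.3333 + 273.15 = 388.5 K.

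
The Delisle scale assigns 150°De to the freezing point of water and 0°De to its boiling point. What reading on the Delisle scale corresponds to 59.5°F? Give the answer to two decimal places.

127.08°De

First in Celsius: (59.5 - 32) × 5/9 = 15.2778°C.
Linearly onto the Delisle scale: 150 + (15.2778 / 100) × (0 - 150) = 127.08°De.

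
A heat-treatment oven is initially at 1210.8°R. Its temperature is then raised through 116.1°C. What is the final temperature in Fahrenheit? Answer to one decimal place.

960.1°F

Initial temperature in Celsius: (1210.8 - 491.67) × 5/9 = 399.5167°C.
Final Celsius temperature: 399.5167 + 116.1000 = 515.6167°C.
In Fahrenheit: 515.6167 × 1.8 + 32 = 960.1°F.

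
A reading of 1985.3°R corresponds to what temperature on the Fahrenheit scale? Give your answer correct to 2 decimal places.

1525.63°F

In Celsius: (1985.3 - 491.67) × 5/9 = 829.7944°C.
In Fahrenheit: 829.7944 × 1.8 + 32 = 1525.63°F.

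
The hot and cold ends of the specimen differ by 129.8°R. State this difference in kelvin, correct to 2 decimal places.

An interval of 1°R corresponds to 5/9 K.
129.8 × 5/9 = 72.11.

72.11 K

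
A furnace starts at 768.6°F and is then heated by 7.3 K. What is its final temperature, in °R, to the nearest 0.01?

1241.41°R

Initial temperature in Celsius: (768.6 - 32) × 5/9 = 409.2222°C.
The 7.3 K change is an interval; Kelvin and Celsius degrees are the same size, so ΔC = +7.3°C.
Final Celsius temperature: 409.2222 + 7.3000 = 416.5222°C.
In Rankine: 416.5222 × 1.8 + 491.67 = 1241.41°R.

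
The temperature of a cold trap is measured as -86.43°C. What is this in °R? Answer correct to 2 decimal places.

In Rankine: -86.4300 × 1.8 + 491.67 = 336.10°R.

336.10°R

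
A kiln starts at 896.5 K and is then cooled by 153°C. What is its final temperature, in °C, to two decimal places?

Initial temperature in Celsius: 896.5 - 273.15 = 623.3500°C.
Final Celsius temperature: 623.3500 - 153.0000 = 470.3500°C.

470.35°C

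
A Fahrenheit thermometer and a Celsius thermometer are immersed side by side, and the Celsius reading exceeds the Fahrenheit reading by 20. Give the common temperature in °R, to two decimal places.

Let x be the Fahrenheit reading; then the Celsius reading is 5/9·x - 17.7778.
(5/9·x - 17.7778) - x = 20  ⇒  (-4/9)·x = 37.7778  ⇒  x = -85.0000°F.
In Celsius: (-85 - 32) × 5/9 = -65.0000°C.
In Rankine: -65.0000 × 1.8 + 491.67 = 374.67°R.

374.67°R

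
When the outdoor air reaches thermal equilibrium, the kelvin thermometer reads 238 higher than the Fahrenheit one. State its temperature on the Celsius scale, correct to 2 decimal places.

3.94°C

Let x be the Fahrenheit reading; then the kelvin reading is 5/9·x + 255.372.
(5/9·x + 255.372) - x = 238  ⇒  (-4/9)·x = -17.3722  ⇒  x = 39.0875°F.
In Celsius: (39.0875 - 32) × 5/9 = 3.94°C.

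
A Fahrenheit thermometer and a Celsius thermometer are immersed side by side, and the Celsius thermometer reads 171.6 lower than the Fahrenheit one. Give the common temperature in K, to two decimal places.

Let x be the Fahrenheit reading; then the Celsius reading is 5/9·x - 17.7778.
(5/9·x - 17.7778) - x = -171.6  ⇒  (-4/9)·x = -153.822  ⇒  x = 346.1000°F.
In Celsius: (346.1 - 32) × 5/9 = 174.5000°C.
In kelvin: 174.5000 + 273.15 = 447.65 K.

447.65 K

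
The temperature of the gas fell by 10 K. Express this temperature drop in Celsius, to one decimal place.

10.0°C

Kelvin and Celsius degrees are the same size, so the interval is unchanged: 10.0.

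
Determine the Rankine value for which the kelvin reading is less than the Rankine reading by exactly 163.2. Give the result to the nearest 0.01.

367.20°R

Let R be the Rankine reading. The kelvin reading is K = 5/9·R.
Require K - R = -163.2: (-4/9)·R = -163.2.
R = (-163.2) / (-4/9) = 367.20.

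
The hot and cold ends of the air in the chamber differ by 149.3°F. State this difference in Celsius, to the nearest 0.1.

82.9°C

For a temperature interval the offset drops out; only the factor 5/9 applies.
149.3 × 5/9 = 82.9.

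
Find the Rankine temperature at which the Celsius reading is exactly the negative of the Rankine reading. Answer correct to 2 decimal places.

Let R be the Rankine reading. The Celsius reading is C = 5/9·R - 273.15.
Require C = -1·R: 5/9·R - 273.15 = -1·R.
(14/9)·R = 273.15  ⇒  R = 175.60.

175.60°R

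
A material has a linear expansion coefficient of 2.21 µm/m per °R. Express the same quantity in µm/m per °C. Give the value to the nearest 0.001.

3.978 µm/m per °C

The quantity depends on a temperature interval, so only the ratio of degree sizes applies; the offset between the scales is irrelevant.
A change of 1°C is a change of 1.8°R, so per °C the value is 2.21 × 1.8 = 3.978.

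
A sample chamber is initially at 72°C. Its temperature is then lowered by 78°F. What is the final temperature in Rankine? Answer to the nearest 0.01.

The 78°F change is an interval, so only the factor 5/9 applies: -78 × 5/9 = -43.3333°C.
Final Celsius temperature: 72.0000 - 43.3333 = 28.6667°C.
In Rankine: 28.6667 × 1.8 + 491.67 = 543.27°R.

543.27°R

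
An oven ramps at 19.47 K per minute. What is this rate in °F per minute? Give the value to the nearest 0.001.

35.046 °F/minute

The quantity depends on a temperature interval, so only the ratio of degree sizes applies; the offset between the scales is irrelevant.
A change of 1 K is a change of 1.8°F, so 19.47 × 1.8 = 35.046.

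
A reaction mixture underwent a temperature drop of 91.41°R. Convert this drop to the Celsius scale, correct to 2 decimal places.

An interval of 1°R corresponds to 5/9°C.
91.41 × 5/9 = 50.78.

50.78°C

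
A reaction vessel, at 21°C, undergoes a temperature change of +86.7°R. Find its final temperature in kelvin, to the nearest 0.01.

The 86.7°R change is an interval, so only the factor 5/9 applies: +86.7 × 5/9 = +48.1667°C.
Final Celsius temperature: 21.0000 + 48.1667 = 69.1667°C.
In kelvin: 69.1667 + 273.15 = 342.32 K.

342.32 K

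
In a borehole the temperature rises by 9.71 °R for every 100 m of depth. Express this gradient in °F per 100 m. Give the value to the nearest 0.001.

Since only a temperature interval is involved, the additive offset between the scales drops out.
A change of 1°R is a change of 1°F, so 9.71 × 1 = 9.710.

9.710 °F/100 m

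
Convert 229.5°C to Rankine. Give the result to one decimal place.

904.8°R

In Rankine: 229.5000 × 1.8 + 491.67 = 904.8°R.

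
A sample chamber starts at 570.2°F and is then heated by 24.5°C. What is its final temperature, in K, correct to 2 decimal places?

Initial temperature in Celsius: (570.2 - 32) × 5/9 = 299.0000°C.
Final Celsius temperature: 299.0000 + 24.5000 = 323.5000°C.
In kelvin: 323.5000 + 273.15 = 596.65 K.

596.65 K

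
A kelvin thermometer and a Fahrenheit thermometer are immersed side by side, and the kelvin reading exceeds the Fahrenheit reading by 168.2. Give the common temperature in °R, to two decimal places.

655.81°R

Let x be the kelvin reading; then the Fahrenheit reading is 1.8·x - 459.67.
(1.8·x - 459.67) - x = -168.2  ⇒  (0.8)·x = 291.47  ⇒  x = 364.3375 K.
In Celsius: 364.3375 - 273.15 = 91.1875°C.
In Rankine: 91.1875 × 1.8 + 491.67 = 655.81°R.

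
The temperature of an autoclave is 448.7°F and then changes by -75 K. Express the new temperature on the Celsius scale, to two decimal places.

156.50°C

Initial temperature in Celsius: (448.7 - 32) × 5/9 = 231.5000°C.
The 75 K change is an interval; Kelvin and Celsius degrees are the same size, so ΔC = -75°C.
Final Celsius temperature: 231.5000 - 75.0000 = 156.5000°C.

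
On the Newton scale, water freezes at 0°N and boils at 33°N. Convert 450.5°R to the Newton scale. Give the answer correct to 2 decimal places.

-7.55°N

First in Celsius: (450.5 - 491.67) × 5/9 = -22.8722°C.
Linearly onto the Newton scale: 0 + (-22.8722 / 100) × (33 - 0) = -7.55°N.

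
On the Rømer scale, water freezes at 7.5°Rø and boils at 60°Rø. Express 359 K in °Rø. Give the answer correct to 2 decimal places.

52.57°Rø

First in Celsius: 359 - 273.15 = 85.8500°C.
Linearly onto the Rømer scale: 7.5 + (85.8500 / 100) × (60 - 7.5) = 52.57°Rø.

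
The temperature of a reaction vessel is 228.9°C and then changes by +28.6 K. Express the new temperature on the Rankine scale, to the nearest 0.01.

955.17°R

The 28.6 K change is an interval; Kelvin and Celsius degrees are the same size, so ΔC = +28.6°C.
Final Celsius temperature: 228.9000 + 28.6000 = 257.5000°C.
In Rankine: 257.5000 × 1.8 + 491.67 = 955.17°R.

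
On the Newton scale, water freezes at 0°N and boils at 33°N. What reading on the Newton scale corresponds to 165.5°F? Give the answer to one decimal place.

First in Celsius: (165.5 - 32) × 5/9 = 74.1667°C.
Linearly onto the Newton scale: 0 + (74.1667 / 100) × (33 - 0) = 24.5°N.

24.5°N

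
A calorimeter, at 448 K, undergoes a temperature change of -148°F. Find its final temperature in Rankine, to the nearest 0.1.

658.4°R

Initial temperature in Celsius: 448 - 273.15 = 174.8500°C.
The 148°F change is an interval, so only the factor 5/9 applies: -148 × 5/9 = -82.2222°C.
Final Celsius temperature: 174.8500 - 82.2222 = 92.6278°C.
In Rankine: 92.6278 × 1.8 + 491.67 = 658.4°R.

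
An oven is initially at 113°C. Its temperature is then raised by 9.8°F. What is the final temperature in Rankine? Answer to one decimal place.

704.9°R

The 9.8°F change is an interval, so only the factor 5/9 applies: +9.8 × 5/9 = +5.4444°C.
Final Celsius temperature: 113.0000 + 5.4444 = 118.4444°C.
In Rankine: 118.4444 × 1.8 + 491.67 = 704.9°R.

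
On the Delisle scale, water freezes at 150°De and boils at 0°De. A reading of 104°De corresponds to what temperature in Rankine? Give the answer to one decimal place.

Linear interpolation between the fixed points: C = (104 - 150) × 100 / (0 - 150) = 30.6667°C.
Then 30.6667 × 1.8 + 491.67 = 546.9°R.

546.9°R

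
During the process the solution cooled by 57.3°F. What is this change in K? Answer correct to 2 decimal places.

31.83 K

Only the scale ratio 5/9 matters for a change in temperature.
57.3 × 5/9 = 31.83.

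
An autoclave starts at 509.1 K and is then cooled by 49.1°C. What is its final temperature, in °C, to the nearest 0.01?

186.85°C

Initial temperature in Celsius: 509.1 - 273.15 = 235.9500°C.
Final Celsius temperature: 235.9500 - 49.1000 = 186.8500°C.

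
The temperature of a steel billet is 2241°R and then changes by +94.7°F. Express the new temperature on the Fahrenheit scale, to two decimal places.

Initial temperature in Celsius: (2241 - 491.67) × 5/9 = 971.8500°C.
The 94.7°F change is an interval, so only the factor 5/9 applies: +94.7 × 5/9 = +52.6111°C.
Final Celsius temperature: 971.8500 + 52.6111 = 1024.4611°C.
In Fahrenheit: 1024.4611 × 1.8 + 32 = 1876.03°F.

1876.03°F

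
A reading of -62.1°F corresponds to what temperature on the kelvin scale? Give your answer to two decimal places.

In Celsius: (-62.1 - 32) × 5/9 = -52.2778°C.
In kelvin: -52.2778 + 273.15 = 220.87 K.

220.87 K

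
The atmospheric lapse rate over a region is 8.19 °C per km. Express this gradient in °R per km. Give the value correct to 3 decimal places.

Since only a temperature interval is involved, the additive offset between the scales drops out.
A change of 1°C is a change of 1.8°R, so 8.19 × 1.8 = 14.742.

14.742 °R/km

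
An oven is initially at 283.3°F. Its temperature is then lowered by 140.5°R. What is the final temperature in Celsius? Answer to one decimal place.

61.6°C

Initial temperature in Celsius: (283.3 - 32) × 5/9 = 139.6111°C.
The 140.5°R change is an interval, so only the factor 5/9 applies: -140.5 × 5/9 = -78.0556°C.
Final Celsius temperature: 139.6111 - 78.0556 = 61.5556°C.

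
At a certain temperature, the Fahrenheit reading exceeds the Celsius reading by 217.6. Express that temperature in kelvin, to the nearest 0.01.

Let x be the Celsius reading; then the Fahrenheit reading is 1.8·x + 32.
(1.8·x + 32) - x = 217.6  ⇒  (0.8)·x = 185.6  ⇒  x = 232.0000°C.
In kelvin: 232.0000 + 273.15 = 505.15 K.

505.15 K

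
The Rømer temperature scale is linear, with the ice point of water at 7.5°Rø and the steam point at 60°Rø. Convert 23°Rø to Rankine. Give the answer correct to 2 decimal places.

544.81°R

Linear interpolation between the fixed points: C = (23 - 7.5) × 100 / (60 - 7.5) = 29.5238°C.
Then 29.5238 × 1.8 + 491.67 = 544.81°R.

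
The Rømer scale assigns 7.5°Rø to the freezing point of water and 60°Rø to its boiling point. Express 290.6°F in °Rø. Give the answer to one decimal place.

First in Celsius: (290.6 - 32) × 5/9 = 143.6667°C.
Linearly onto the Rømer scale: 7.5 + (143.6667 / 100) × (60 - 7.5) = 82.9°Rø.

82.9°Rø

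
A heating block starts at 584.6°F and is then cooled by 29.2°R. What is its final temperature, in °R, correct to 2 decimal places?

1015.07°R

Initial temperature in Celsius: (584.6 - 32) × 5/9 = 307.0000°C.
The 29.2°R change is an interval, so only the factor 5/9 applies: -29.2 × 5/9 = -16.2222°C.
Final Celsius temperature: 307.0000 - 16.2222 = 290.7778°C.
In Rankine: 290.7778 × 1.8 + 491.67 = 1015.07°R.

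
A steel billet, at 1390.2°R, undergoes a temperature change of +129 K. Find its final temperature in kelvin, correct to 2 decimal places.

Initial temperature in Celsius: (1390.2 - 491.67) × 5/9 = 499.1833°C.
The 129 K change is an interval; Kelvin and Celsius degrees are the same size, so ΔC = +129°C.
Final Celsius temperature: 499.1833 + 129.0000 = 628.1833°C.
In kelvin: 628.1833 + 273.15 = 901.33 K.

901.33 K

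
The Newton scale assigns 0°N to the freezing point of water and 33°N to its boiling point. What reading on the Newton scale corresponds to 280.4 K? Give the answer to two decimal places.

First in Celsius: 280.4 - 273.15 = 7.2500°C.
Linearly onto the Newton scale: 0 + (7.2500 / 100) × (33 - 0) = 2.39°N.

2.39°N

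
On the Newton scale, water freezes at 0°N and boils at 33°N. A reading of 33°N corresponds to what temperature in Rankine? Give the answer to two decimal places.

Linear interpolation between the fixed points: C = (33 - 0) × 100 / (33 - 0) = 100.0000°C.
Then 100.0000 × 1.8 + 491.67 = 671.67°R.

671.67°R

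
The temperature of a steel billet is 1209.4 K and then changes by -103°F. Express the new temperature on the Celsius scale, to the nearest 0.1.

879.0°C

Initial temperature in Celsius: 1209.4 - 273.15 = 936.2500°C.
The 103°F change is an interval, so only the factor 5/9 applies: -103 × 5/9 = -57.2222°C.
Final Celsius temperature: 936.2500 - 57.2222 = 879.0278°C.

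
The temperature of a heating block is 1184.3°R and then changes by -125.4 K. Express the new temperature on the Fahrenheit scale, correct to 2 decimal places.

498.91°F

Initial temperature in Celsius: (1184.3 - 491.67) × 5/9 = 384.7944°C.
The 125.4 K change is an interval; Kelvin and Celsius degrees are the same size, so ΔC = -125.4°C.
Final Celsius temperature: 384.7944 - 125.4000 = 259.3944°C.
In Fahrenheit: 259.3944 × 1.8 + 32 = 498.91°F.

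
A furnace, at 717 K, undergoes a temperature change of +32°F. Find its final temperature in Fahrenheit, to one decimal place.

Initial temperature in Celsius: 717 - 273.15 = 443.8500°C.
The 32°F change is an interval, so only the factor 5/9 applies: +32 × 5/9 = +17.7778°C.
Final Celsius temperature: 443.8500 + 17.7778 = 461.6278°C.
In Fahrenheit: 461.6278 × 1.8 + 32 = 862.9°F.

862.9°F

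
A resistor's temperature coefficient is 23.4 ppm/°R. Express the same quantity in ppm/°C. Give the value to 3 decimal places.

42.120 ppm/°C

Since only a temperature interval is involved, the additive offset between the scales drops out.
A change of 1°C is a change of 1.8°R, so per °C the value is 23.4 × 1.8 = 42.120.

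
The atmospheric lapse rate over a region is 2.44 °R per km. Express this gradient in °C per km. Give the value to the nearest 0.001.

Since only a temperature interval is involved, the additive offset between the scales drops out.
A change of 1°R is a change of 5/9°C, so 2.44 × 5/9 = 1.356.

1.356 °C/km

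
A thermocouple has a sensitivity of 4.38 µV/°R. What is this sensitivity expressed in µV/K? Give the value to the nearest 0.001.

The quantity depends on a temperature interval, so only the ratio of degree sizes applies; the offset between the scales is irrelevant.
A change of 1 K is a change of 1.8°R, so per K the value is 4.38 × 1.8 = 7.884.

7.884 µV/K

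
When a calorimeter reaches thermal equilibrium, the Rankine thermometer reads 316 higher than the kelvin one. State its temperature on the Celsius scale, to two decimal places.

Let x be the kelvin reading; then the Rankine reading is 1.8·x.
(1.8·x) - x = 316  ⇒  (0.8)·x = 316  ⇒  x = 395.0000 K.
In Celsius: 395 - 273.15 = 121.85°C.

121.85°C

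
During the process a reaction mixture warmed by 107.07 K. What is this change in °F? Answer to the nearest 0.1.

For a temperature interval the offset drops out; only the factor 1.8 applies.
107.07 × 1.8 = 192.7.

192.7°F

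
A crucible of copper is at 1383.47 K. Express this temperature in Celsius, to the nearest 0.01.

In Celsius: 1383.47 - 273.15 = 1110.3200°C.

1110.32°C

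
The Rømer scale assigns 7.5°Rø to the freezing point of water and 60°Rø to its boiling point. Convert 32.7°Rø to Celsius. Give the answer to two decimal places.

Linear interpolation between the fixed points: C = (32.7 - 7.5) × 100 / (60 - 7.5) = 48.0000°C.

48.00°C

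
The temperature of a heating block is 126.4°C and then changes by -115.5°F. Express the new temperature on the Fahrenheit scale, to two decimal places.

The 115.5°F change is an interval, so only the factor 5/9 applies: -115.5 × 5/9 = -64.1667°C.
Final Celsius temperature: 126.4000 - 64.1667 = 62.2333°C.
In Fahrenheit: 62.2333 × 1.8 + 32 = 144.02°F.

144.02°F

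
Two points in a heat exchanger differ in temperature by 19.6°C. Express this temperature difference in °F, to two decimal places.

35.28°F

An interval of 1°C corresponds to 1.8°F.
19.6 × 1.8 = 35.28.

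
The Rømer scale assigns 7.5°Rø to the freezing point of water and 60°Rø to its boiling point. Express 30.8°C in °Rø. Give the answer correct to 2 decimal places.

Linearly onto the Rømer scale: 7.5 + (30.8000 / 100) × (60 - 7.5) = 23.67°Rø.

23.67°Rø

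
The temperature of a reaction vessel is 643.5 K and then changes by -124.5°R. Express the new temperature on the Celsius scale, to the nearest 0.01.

301.18°C

Initial temperature in Celsius: 643.5 - 273.15 = 370.3500°C.
The 124.5°R change is an interval, so only the factor 5/9 applies: -124.5 × 5/9 = -69.1667°C.
Final Celsius temperature: 370.3500 - 69.1667 = 301.1833°C.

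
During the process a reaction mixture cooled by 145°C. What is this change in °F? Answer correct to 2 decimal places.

For a temperature interval the offset drops out; only the factor 1.8 applies.
145 × 1.8 = 261.00.

261.00°F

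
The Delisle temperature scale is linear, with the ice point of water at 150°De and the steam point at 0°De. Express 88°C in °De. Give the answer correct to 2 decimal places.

Linearly onto the Delisle scale: 150 + (88.0000 / 100) × (0 - 150) = 18.00°De.

18.00°De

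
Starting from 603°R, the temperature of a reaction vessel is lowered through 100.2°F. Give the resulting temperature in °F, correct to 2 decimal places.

43.13°F

Initial temperature in Celsius: (603 - 491.67) × 5/9 = 61.8500°C.
The 100.2°F change is an interval, so only the factor 5/9 applies: -100.2 × 5/9 = -55.6667°C.
Final Celsius temperature: 61.8500 - 55.6667 = 6.1833°C.
In Fahrenheit: 6.1833 × 1.8 + 32 = 43.13°F.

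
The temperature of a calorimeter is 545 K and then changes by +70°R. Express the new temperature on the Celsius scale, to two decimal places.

Initial temperature in Celsius: 545 - 273.15 = 271.8500°C.
The 70°R change is an interval, so only the factor 5/9 applies: +70 × 5/9 = +38.8889°C.
Final Celsius temperature: 271.8500 + 38.8889 = 310.7389°C.

310.74°C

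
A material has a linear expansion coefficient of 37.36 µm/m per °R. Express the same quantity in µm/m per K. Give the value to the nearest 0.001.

Since only a temperature interval is involved, the additive offset between the scales drops out.
A change of 1 K is a change of 1.8°R, so per K the value is 37.36 × 1.8 = 67.248.

67.248 µm/m per K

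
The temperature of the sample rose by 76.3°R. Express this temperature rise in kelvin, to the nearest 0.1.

42.4 K

For a temperature interval the offset drops out; only the factor 5/9 applies.
76.3 × 5/9 = 42.4.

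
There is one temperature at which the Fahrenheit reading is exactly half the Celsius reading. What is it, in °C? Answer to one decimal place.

Let C be the Celsius reading. The Fahrenheit reading is F = 1.8·C + 32.
Require F = 0.5·C: 1.8·C + 32 = 0.5·C.
(1.3)·C = -32  ⇒  C = -24.6.

-24.6°C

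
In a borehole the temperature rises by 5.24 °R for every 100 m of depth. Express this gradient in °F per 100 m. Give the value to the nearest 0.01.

Since only a temperature interval is involved, the additive offset between the scales drops out.
A change of 1°R is a change of 1°F, so 5.24 × 1 = 5.24.

5.24 °F/100 m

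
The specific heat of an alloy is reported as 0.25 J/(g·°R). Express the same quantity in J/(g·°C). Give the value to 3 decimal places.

0.450 J/(g·°C)

The quantity depends on a temperature interval, so only the ratio of degree sizes applies; the offset between the scales is irrelevant.
A change of 1°C is a change of 1.8°R, so per °C the value is 0.25 × 1.8 = 0.450.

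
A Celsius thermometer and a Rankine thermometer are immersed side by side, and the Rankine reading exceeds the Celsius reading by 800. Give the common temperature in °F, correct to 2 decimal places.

Let x be the Celsius reading; then the Rankine reading is 1.8·x + 491.67.
(1.8·x + 491.67) - x = 800  ⇒  (0.8)·x = 308.33  ⇒  x = 385.4125°C.
In Fahrenheit: 385.4125 × 1.8 + 32 = 725.74°F.

725.74°F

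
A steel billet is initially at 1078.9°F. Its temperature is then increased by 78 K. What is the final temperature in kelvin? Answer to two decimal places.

932.76 K

Initial temperature in Celsius: (1078.9 - 32) × 5/9 = 581.6111°C.
The 78 K change is an interval; Kelvin and Celsius degrees are the same size, so ΔC = +78°C.
Final Celsius temperature: 581.6111 + 78.0000 = 659.6111°C.
In kelvin: 659.6111 + 273.15 = 932.76 K.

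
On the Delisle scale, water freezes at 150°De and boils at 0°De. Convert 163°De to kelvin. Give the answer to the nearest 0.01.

Linear interpolation between the fixed points: C = (163 - 150) × 100 / (0 - 150) = -8.6667°C.
Then -8.6667 + 273.15 = 264.48 K.

264.48 K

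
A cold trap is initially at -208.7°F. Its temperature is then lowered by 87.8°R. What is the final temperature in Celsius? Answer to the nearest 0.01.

-182.50°C

Initial temperature in Celsius: (-208.7 - 32) × 5/9 = -133.7222°C.
The 87.8°R change is an interval, so only the factor 5/9 applies: -87.8 × 5/9 = -48.7778°C.
Final Celsius temperature: -133.7222 - 48.7778 = -182.5000°C.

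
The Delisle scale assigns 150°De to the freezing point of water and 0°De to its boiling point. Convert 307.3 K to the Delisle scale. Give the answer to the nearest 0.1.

98.8°De

First in Celsius: 307.3 - 273.15 = 34.1500°C.
Linearly onto the Delisle scale: 150 + (34.1500 / 100) × (0 - 150) = 98.8°De.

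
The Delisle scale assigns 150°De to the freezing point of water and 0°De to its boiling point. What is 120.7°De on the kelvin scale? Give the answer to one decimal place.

292.7 K

Linear interpolation between the fixed points: C = (120.7 - 150) × 100 / (0 - 150) = 19.5333°C.
Then 19.5333 + 273.15 = 292.7 K.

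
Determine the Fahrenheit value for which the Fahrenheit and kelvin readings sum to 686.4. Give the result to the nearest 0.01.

Let F be the Fahrenheit reading. The kelvin reading is K = 5/9·F + 255.372.
Require F + K = 686.4: (14/9)·F + 255.372 = 686.4.
F = (686.4 - 255.372) / (14/9) = 277.09.

277.09°F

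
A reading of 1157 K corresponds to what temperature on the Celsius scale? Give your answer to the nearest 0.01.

883.85°C

In Celsius: 1157 - 273.15 = 883.8500°C.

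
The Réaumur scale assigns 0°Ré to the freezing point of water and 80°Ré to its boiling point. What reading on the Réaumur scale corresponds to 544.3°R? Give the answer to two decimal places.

23.39°Ré

First in Celsius: (544.3 - 491.67) × 5/9 = 29.2389°C.
Linearly onto the Réaumur scale: 0 + (29.2389 / 100) × (80 - 0) = 23.39°Ré.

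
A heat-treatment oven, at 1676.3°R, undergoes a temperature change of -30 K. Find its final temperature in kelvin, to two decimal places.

901.28 K

Initial temperature in Celsius: (1676.3 - 491.67) × 5/9 = 658.1278°C.
The 30 K change is an interval; Kelvin and Celsius degrees are the same size, so ΔC = -30°C.
Final Celsius temperature: 658.1278 - 30.0000 = 628.1278°C.
In kelvin: 628.1278 + 273.15 = 901.28 K.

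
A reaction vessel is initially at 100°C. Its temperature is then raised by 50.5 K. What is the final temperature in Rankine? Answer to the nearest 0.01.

762.57°R

The 50.5 K change is an interval; Kelvin and Celsius degrees are the same size, so ΔC = +50.5°C.
Final Celsius temperature: 100.0000 + 50.5000 = 150.5000°C.
In Rankine: 150.5000 × 1.8 + 491.67 = 762.57°R.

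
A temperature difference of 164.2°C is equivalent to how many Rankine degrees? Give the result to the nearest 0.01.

Only the scale ratio 1.8 matters for a change in temperature.
164.2 × 1.8 = 295.56.

295.56°R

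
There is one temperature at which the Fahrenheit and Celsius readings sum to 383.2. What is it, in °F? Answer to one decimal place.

257.8°F

Let F be the Fahrenheit reading. The Celsius reading is C = 5/9·F - 17.7778.
Require F + C = 383.2: (14/9)·F - 17.7778 = 383.2.
F = (383.2 + 17.7778) / (14/9) = 257.8.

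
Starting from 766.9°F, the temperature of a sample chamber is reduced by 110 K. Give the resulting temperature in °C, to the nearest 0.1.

Initial temperature in Celsius: (766.9 - 32) × 5/9 = 408.2778°C.
The 110 K change is an interval; Kelvin and Celsius degrees are the same size, so ΔC = -110°C.
Final Celsius temperature: 408.2778 - 110.0000 = 298.2778°C.

298.3°C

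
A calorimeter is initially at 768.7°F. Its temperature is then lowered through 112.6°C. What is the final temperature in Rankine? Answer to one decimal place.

1025.7°R

Initial temperature in Celsius: (768.7 - 32) × 5/9 = 409.2778°C.
Final Celsius temperature: 409.2778 - 112.6000 = 296.6778°C.
In Rankine: 296.6778 × 1.8 + 491.67 = 1025.7°R.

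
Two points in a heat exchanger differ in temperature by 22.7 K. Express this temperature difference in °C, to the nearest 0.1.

Kelvin and Celsius degrees are the same size, so the interval is unchanged: 22.7.

22.7°C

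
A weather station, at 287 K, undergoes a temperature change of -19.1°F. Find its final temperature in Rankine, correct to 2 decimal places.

497.50°R

Initial temperature in Celsius: 287 - 273.15 = 13.8500°C.
The 19.1°F change is an interval, so only the factor 5/9 applies: -19.1 × 5/9 = -10.6111°C.
Final Celsius temperature: 13.8500 - 10.6111 = 3.2389°C.
In Rankine: 3.2389 × 1.8 + 491.67 = 497.50°R.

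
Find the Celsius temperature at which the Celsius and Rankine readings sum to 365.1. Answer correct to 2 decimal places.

-45.20°C

Let C be the Celsius reading. The Rankine reading is R = 1.8·C + 491.67.
Require C + R = 365.1: (2.8)·C + 491.67 = 365.1.
C = (365.1 - 491.67) / (2.8) = -45.20.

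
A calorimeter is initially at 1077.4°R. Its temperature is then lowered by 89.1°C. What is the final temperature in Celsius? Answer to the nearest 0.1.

Initial temperature in Celsius: (1077.4 - 491.67) × 5/9 = 325.4056°C.
Final Celsius temperature: 325.4056 - 89.1000 = 236.3056°C.

236.3°C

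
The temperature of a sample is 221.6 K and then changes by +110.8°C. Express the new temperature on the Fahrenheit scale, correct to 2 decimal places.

Initial temperature in Celsius: 221.6 - 273.15 = -51.5500°C.
Final Celsius temperature: -51.5500 + 110.8000 = 59.2500°C.
In Fahrenheit: 59.2500 × 1.8 + 32 = 138.65°F.

138.65°F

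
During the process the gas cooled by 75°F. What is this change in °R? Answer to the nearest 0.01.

Fahrenheit and Rankine degrees are the same size, so the interval is unchanged: 75.00.

75.00°R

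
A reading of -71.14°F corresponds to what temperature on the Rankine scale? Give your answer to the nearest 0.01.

388.53°R

In Celsius: (-71.14 - 32) × 5/9 = -57.3000°C.
In Rankine: -57.3000 × 1.8 + 491.67 = 388.53°R.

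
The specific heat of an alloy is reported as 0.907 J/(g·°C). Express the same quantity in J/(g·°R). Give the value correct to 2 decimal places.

0.50 J/(g·°R)

The quantity depends on a temperature interval, so only the ratio of degree sizes applies; the offset between the scales is irrelevant.
A change of 1°R is a change of 5/9°C, so per °R the value is 0.907 × 5/9 = 0.50.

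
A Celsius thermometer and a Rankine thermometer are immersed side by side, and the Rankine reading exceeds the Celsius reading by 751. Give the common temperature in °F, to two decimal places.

Let x be the Celsius reading; then the Rankine reading is 1.8·x + 491.67.
(1.8·x + 491.67) - x = 751  ⇒  (0.8)·x = 259.33  ⇒  x = 324.1625°C.
In Fahrenheit: 324.1625 × 1.8 + 32 = 615.49°F.

615.49°F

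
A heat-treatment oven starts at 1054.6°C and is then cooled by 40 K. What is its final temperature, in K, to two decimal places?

1287.75 K

The 40 K change is an interval; Kelvin and Celsius degrees are the same size, so ΔC = -40°C.
Final Celsius temperature: 1054.6000 - 40.0000 = 1014.6000°C.
In kelvin: 1014.6000 + 273.15 = 1287.75 K.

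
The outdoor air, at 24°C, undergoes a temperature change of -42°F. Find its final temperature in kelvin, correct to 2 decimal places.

273.82 K

The 42°F change is an interval, so only the factor 5/9 applies: -42 × 5/9 = -23.3333°C.
Final Celsius temperature: 24.0000 - 23.3333 = 0.6667°C.
In kelvin: 0.6667 + 273.15 = 273.82 K.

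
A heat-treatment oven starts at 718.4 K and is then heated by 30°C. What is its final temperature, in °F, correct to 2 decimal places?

887.45°F

Initial temperature in Celsius: 718.4 - 273.15 = 445.2500°C.
Final Celsius temperature: 445.2500 + 30.0000 = 475.2500°C.
In Fahrenheit: 475.2500 × 1.8 + 32 = 887.45°F.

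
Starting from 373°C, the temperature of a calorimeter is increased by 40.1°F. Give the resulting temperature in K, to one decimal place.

668.4 K

The 40.1°F change is an interval, so only the factor 5/9 applies: +40.1 × 5/9 = +22.2778°C.
Final Celsius temperature: 373.0000 + 22.2778 = 395.2778°C.
In kelvin: 395.2778 + 273.15 = 668.4 K.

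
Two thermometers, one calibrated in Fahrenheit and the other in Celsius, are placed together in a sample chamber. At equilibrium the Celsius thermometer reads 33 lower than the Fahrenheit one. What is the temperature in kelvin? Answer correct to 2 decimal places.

Let x be the Fahrenheit reading; then the Celsius reading is 5/9·x - 17.7778.
(5/9·x - 17.7778) - x = -33  ⇒  (-4/9)·x = -15.2222  ⇒  x = 34.2500°F.
In Celsius: (34.25 - 32) × 5/9 = 1.2500°C.
In kelvin: 1.2500 + 273.15 = 274.40 K.

274.40 K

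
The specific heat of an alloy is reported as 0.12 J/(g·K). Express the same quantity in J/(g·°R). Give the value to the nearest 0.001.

0.067 J/(g·°R)

The quantity depends on a temperature interval, so only the ratio of degree sizes applies; the offset between the scales is irrelevant.
A change of 1°R is a change of 5/9 K, so per °R the value is 0.12 × 5/9 = 0.067.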